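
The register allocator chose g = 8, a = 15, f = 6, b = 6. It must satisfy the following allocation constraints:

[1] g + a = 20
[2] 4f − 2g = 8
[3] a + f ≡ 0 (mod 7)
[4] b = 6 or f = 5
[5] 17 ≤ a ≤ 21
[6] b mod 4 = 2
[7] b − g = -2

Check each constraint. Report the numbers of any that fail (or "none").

[1] g + a = 8 + 15 = 23, not 20 — violated.
[2] 4f − 2g = 4(6) − 2(8) = 8 — satisfied.
[3] a + f = 21; 21 mod 7 = 0 — satisfied.
[4] b = 6 = 6 (first disjunct) — satisfied.
[5] a = 15 is outside [17, 21] — violated.
[6] 6 mod 4 = 2 — satisfied.
[7] b − g = 6 − 8 = -2 — satisfied.

Constraints 1 and 5 are violated.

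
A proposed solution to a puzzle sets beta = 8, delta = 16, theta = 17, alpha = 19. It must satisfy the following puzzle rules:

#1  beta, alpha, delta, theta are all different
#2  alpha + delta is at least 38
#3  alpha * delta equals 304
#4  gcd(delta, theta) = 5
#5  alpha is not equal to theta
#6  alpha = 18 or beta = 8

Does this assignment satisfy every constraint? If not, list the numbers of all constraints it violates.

Constraints 2 and 4 are violated.

#1 values 8, 19, 16, 17 are pairwise distinct — OK.
#2 alpha + delta = 19 + 16 = 35; 35 < 38, bound 38 not met — violated.
#3 alpha * delta = 19 * 16 = 304 — OK.
#4 gcd(16, 17) = 1, not 5 — violated.
#5 alpha = 19, theta = 17; distinct — OK.
#6 alpha = 19 ≠ 18, but beta = 8 = 8 (second disjunct) — OK.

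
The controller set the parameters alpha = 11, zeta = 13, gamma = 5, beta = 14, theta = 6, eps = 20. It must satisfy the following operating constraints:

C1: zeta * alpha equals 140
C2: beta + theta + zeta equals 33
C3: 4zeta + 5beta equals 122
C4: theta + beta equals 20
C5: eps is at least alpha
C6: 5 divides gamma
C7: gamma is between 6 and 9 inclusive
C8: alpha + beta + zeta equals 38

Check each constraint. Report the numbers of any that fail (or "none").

C1: zeta * alpha = 13 * 11 = 143, not 140 — does not hold.
C2: beta + theta + zeta = 14 + 6 + 13 = 33 — holds.
C3: 4zeta + 5beta = 4(13) + 5(14) = 122 — holds.
C4: theta + beta = 6 + 14 = 20 — holds.
C5: eps = 20, alpha = 11; 20 ≥ 11 — holds.
C6: 5 / 5 = 1, so 5 divides 5 — holds.
C7: gamma = 5 is outside [6, 9] — does not hold.
C8: alpha + beta + zeta = 11 + 14 + 13 = 38 — holds.

Constraints 1, 7 do not hold.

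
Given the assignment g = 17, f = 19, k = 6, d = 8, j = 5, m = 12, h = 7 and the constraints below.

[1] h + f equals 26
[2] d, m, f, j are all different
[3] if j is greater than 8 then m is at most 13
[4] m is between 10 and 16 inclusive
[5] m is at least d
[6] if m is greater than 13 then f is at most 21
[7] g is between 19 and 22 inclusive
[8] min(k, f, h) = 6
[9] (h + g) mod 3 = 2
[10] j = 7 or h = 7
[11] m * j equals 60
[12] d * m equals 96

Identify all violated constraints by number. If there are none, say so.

Constraints 7, 9 are violated.

[1] h + f = 7 + 19 = 26 — OK.
[2] values 8, 12, 19, 5 are pairwise distinct — OK.
[3] j = 5, not > 8; antecedent false, conditional vacuously true — OK.
[4] m = 12 lies in [10, 16] — OK.
[5] m = 12, d = 8; 12 ≥ 8 — OK.
[6] m = 12, not > 13; antecedent false, conditional vacuously true — OK.
[7] g = 17 is outside [19, 22] — violated.
[8] min(6, 19, 7) = 6 — OK.
[9] h + g = 24; 24 mod 3 = 0, not 2 — violated.
[10] j = 5 ≠ 7, but h = 7 = 7 (second disjunct) — OK.
[11] m * j = 12 * 5 = 60 — OK.
[12] d * m = 8 * 12 = 96 — OK.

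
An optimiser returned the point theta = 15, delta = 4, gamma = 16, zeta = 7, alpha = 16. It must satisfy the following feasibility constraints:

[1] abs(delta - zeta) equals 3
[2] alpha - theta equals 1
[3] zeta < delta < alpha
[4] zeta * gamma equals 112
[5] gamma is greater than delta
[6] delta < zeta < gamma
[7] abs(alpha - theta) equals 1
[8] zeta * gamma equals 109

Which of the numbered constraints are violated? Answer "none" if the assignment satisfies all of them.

[1] abs(4 - 7) = 3  true
[2] alpha - theta = 16 - 15 = 1  true
[3] values 7, 4, 16; zeta = 7 is not < delta = 4  false
[4] zeta * gamma = 7 * 16 = 112  true
[5] gamma = 16, delta = 4; 16 > 4  true
[6] values 4 < 7 < 16  true
[7] abs(16 - 15) = 1  true
[8] zeta * gamma = 7 * 16 = 112, not 109  false

The assignment fails constraints 3 and 8.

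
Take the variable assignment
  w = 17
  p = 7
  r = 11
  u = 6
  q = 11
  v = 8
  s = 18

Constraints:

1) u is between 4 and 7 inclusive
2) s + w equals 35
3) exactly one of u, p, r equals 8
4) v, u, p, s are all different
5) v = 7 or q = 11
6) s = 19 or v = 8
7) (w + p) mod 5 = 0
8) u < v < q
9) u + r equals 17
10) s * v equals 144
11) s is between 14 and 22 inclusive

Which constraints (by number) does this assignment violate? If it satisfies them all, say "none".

No — constraints 3, 7 are not satisfied.

1) u = 6 lies in [4, 7]  OK
2) s + w = 18 + 17 = 35  OK
3) u=6, p=7, r=11; 0 of them equal 8, not exactly one  FAIL
4) values 8, 6, 7, 18 are pairwise distinct  OK
5) v = 8 ≠ 7, but q = 11 = 11 (second disjunct)  OK
6) s = 18 ≠ 19, but v = 8 = 8 (second disjunct)  OK
7) w + p = 24; 24 mod 5 = 4, not 0  FAIL
8) values 6 < 8 < 11  OK
9) u + r = 6 + 11 = 17  OK
10) s * v = 18 * 8 = 144  OK
11) s = 18 lies in [14, 22]  OK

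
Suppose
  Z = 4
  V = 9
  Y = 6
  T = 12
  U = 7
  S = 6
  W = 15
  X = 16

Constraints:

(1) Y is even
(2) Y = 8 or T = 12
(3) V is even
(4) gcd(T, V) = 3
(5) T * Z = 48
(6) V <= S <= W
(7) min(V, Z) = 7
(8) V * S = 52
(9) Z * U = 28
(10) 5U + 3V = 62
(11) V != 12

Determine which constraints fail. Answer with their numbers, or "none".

(1) Y = 6 is even  true
(2) Y = 6 ≠ 8, but T = 12 = 12 (second disjunct)  true
(3) V = 9 is odd  false
(4) gcd(12, 9) = 3  true
(5) T * Z = 12 * 4 = 48  true
(6) values 9, 6, 15; V = 9 is not <= S = 6  false
(7) min(9, 4) = 4, not 7  false
(8) V * S = 9 * 6 = 54, not 52  false
(9) Z * U = 4 * 7 = 28  true
(10) 5U + 3V = 5(7) + 3(9) = 62  true
(11) V = 9, and 9 ≠ 12  true

Constraints 3, 6, 7, 8 do not hold.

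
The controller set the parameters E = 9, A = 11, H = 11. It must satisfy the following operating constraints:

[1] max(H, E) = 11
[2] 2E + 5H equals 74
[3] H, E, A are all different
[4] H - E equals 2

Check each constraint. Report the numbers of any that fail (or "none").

[1] max(11, 9) = 11  true
[2] 2E + 5H = 2(9) + 5(11) = 73, not 74  false
[3] H = A = 11, not all different  false
[4] H - E = 11 - 9 = 2  true

Constraints 2 and 3 are violated.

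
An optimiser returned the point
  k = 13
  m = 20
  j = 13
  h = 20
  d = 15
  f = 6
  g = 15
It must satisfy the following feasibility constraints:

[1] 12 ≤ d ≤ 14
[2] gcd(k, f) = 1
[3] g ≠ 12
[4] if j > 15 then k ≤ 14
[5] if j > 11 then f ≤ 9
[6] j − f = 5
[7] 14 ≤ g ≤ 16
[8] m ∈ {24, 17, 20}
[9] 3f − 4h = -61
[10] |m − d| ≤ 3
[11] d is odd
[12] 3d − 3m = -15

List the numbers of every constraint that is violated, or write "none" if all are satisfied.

The assignment fails constraints 1, 6, 9, and 10.

[1] d = 15 is outside [12, 14]  false
[2] gcd(13, 6) = 1  true
[3] g = 15, and 15 ≠ 12  true
[4] j = 13, not > 15; antecedent false, conditional vacuously true  true
[5] j = 13 > 11, so we need f ≤ 9; f = 6 ≤ 9  true
[6] j − f = 13 − 6 = 7, not 5  false
[7] g = 15 lies in [14, 16]  true
[8] m = 20 is in {24, 17, 20}  true
[9] 3f − 4h = 3(6) − 4(20) = -62, not -61  false
[10] |20 − 15| = 5; 5 > 3, exceeds bound 3  false
[11] d = 15 is odd  true
[12] 3d − 3m = 3(15) − 3(20) = -15  true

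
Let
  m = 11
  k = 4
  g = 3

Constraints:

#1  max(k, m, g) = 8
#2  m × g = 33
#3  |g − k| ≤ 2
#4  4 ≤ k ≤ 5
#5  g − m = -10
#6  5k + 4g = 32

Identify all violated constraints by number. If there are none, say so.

Constraints 1 and 5 do not hold.

#1 max(4, 11, 3) = 11, not 8 — does not hold.
#2 m × g = 11 × 3 = 33 — holds.
#3 |3 − 4| = 1; 1 ≤ 2 — holds.
#4 k = 4 lies in [4, 5] — holds.
#5 g − m = 3 − 11 = -8, not -10 — does not hold.
#6 5k + 4g = 5(4) + 4(3) = 32 — holds.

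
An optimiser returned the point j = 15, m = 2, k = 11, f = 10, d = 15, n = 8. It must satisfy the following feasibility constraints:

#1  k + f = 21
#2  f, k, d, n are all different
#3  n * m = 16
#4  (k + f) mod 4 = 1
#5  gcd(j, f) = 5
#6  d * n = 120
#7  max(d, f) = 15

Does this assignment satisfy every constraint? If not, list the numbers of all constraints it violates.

No violations.

#1 k + f = 11 + 10 = 21  yes
#2 values 10, 11, 15, 8 are pairwise distinct  yes
#3 n * m = 8 * 2 = 16  yes
#4 k + f = 21; 21 mod 4 = 1  yes
#5 gcd(15, 10) = 5  yes
#6 d * n = 15 * 8 = 120  yes
#7 max(15, 10) = 15  yes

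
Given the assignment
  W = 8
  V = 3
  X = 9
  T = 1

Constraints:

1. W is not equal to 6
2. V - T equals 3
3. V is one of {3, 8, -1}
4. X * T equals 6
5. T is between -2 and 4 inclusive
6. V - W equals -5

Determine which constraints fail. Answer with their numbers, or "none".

Constraints 2 and 4 are violated.

1. W = 8, and 8 ≠ 6 — satisfied.
2. V - T = 3 - 1 = 2, not 3 — violated.
3. V = 3 is in {3, 8, -1} — satisfied.
4. X * T = 9 * 1 = 9, not 6 — violated.
5. T = 1 lies in [-2, 4] — satisfied.
6. V - W = 3 - 8 = -5 — satisfied.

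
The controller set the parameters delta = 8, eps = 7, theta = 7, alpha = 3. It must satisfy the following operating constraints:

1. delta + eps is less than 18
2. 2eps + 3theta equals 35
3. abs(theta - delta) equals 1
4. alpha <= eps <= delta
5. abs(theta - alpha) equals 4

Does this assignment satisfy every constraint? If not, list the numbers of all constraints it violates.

All constraints are satisfied.

1. delta + eps = 8 + 7 = 15; 15 < 18 — satisfied.
2. 2eps + 3theta = 2(7) + 3(7) = 35 — satisfied.
3. abs(7 - 8) = 1 — satisfied.
4. values 3 <= 7 <= 8 — satisfied.
5. abs(7 - 3) = 4 — satisfied.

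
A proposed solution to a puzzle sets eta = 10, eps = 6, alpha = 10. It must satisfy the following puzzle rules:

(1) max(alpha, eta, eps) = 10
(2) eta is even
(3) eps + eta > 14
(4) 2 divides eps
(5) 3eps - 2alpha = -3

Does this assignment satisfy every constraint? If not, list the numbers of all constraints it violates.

(1) max(10, 10, 6) = 10 — holds.
(2) eta = 10 is even — holds.
(3) eps + eta = 6 + 10 = 16; 16 > 14 — holds.
(4) 6 / 2 = 3, so 2 divides 6 — holds.
(5) 3eps - 2alpha = 3(6) - 2(10) = -2, not -3 — does not hold.

Constraint 5 does not hold.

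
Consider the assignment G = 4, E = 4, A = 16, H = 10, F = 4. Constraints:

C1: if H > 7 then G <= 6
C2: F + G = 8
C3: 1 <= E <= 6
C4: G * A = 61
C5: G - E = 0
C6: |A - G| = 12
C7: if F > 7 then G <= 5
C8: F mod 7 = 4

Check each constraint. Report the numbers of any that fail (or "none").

C1: H = 10 > 7, so we need G ≤ 6; G = 4 ≤ 6 — holds.
C2: F + G = 4 + 4 = 8 — holds.
C3: E = 4 lies in [1, 6] — holds.
C4: G * A = 4 * 16 = 64, not 61 — fails.
C5: G - E = 4 - 4 = 0 — holds.
C6: |16 - 4| = 12 — holds.
C7: F = 4, not > 7; antecedent false, conditional vacuously true — holds.
C8: 4 mod 7 = 4 — holds.

The assignment fails constraint 4.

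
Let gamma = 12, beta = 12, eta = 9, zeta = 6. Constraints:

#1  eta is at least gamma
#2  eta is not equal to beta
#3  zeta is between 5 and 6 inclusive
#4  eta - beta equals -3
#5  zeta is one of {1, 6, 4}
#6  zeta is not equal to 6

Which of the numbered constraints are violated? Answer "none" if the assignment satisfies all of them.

#1 eta = 9, gamma = 12; 9 < 12 (want ≥) — does not hold.
#2 eta = 9, beta = 12; distinct — holds.
#3 zeta = 6 lies in [5, 6] — holds.
#4 eta - beta = 9 - 12 = -3 — holds.
#5 zeta = 6 is in {1, 6, 4} — holds.
#6 zeta = 6, but 6 is required to differ — does not hold.

The assignment fails constraints 1 and 6.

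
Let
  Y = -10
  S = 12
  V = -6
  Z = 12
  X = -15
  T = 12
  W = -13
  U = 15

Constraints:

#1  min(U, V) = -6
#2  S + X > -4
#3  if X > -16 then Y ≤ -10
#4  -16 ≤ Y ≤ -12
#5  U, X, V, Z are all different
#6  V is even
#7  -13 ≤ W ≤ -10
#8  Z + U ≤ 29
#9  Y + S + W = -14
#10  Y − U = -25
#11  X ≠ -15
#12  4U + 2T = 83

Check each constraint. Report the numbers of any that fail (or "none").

#1 min(15, -6) = -6  yes
#2 S + X = 12 + (-15) = -3; -3 > -4  yes
#3 X = -15 > -16, so we need Y ≤ -10; Y = -10 ≤ -10  yes
#4 Y = -10 is outside [-16, -12]  no
#5 values 15, -15, -6, 12 are pairwise distinct  yes
#6 V = -6 is even  yes
#7 W = -13 lies in [-13, -10]  yes
#8 Z + U = 12 + 15 = 27; 27 ≤ 29  yes
#9 Y + S + W = -10 + 12 + (-13) = -11, not -14  no
#10 Y − U = -10 − 15 = -25  yes
#11 X = -15, but -15 is required to differ  no
#12 4U + 2T = 4(15) + 2(12) = 84, not 83  no

The assignment fails constraints 4, 9, 11, and 12.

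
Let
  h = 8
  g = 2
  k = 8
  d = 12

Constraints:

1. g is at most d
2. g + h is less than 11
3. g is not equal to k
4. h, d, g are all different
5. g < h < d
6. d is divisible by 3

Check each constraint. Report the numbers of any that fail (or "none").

1. g = 2, d = 12; 2 ≤ 12  ✓
2. g + h = 2 + 8 = 10; 10 < 11  ✓
3. g = 2, k = 8; distinct  ✓
4. values 8, 12, 2 are pairwise distinct  ✓
5. values 2 < 8 < 12  ✓
6. 12 / 3 = 4, so 3 divides 12  ✓

All constraints are satisfied.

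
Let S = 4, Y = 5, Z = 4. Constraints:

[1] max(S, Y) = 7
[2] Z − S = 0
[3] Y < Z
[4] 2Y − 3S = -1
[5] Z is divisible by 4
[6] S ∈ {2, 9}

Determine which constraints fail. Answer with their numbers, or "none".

Violated: 1, 3, 4, and 6.

[1] max(4, 5) = 5, not 7 — violated.
[2] Z − S = 4 − 4 = 0 — OK.
[3] Y = 5, Z = 4; 5 ≥ 4 (want <) — violated.
[4] 2Y − 3S = 2(5) − 3(4) = -2, not -1 — violated.
[5] 4 / 4 = 1, so 4 divides 4 — OK.
[6] S = 4 is not in {2, 9} — violated.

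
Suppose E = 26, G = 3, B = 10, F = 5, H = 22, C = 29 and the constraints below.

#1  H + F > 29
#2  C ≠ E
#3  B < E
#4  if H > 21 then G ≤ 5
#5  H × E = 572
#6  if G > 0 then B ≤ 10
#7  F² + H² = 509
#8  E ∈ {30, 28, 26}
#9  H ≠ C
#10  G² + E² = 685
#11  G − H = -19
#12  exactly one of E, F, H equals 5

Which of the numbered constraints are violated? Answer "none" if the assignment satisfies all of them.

#1 H + F = 22 + 5 = 27; 27 ≤ 29, bound 29 not met  ✘
#2 C = 29, E = 26; distinct  ✔
#3 B = 10, E = 26; 10 < 26  ✔
#4 H = 22 > 21, so we need G ≤ 5; G = 3 ≤ 5  ✔
#5 H × E = 22 × 26 = 572  ✔
#6 G = 3 > 0, so we need B ≤ 10; B = 10 ≤ 10  ✔
#7 F² + H² = 5² + 22² = 25 + 484 = 509  ✔
#8 E = 26 is in {30, 28, 26}  ✔
#9 H = 22, C = 29; distinct  ✔
#10 G² + E² = 3² + 26² = 9 + 676 = 685  ✔
#11 G − H = 3 − 22 = -19  ✔
#12 E=26, F=5, H=22; 1 of them equals 5  ✔

The assignment fails constraint 1.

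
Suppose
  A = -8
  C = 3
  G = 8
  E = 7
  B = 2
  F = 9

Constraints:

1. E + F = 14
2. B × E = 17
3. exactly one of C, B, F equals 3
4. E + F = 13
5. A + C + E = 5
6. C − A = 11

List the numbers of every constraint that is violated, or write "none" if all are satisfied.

1. E + F = 7 + 9 = 16, not 14  FAIL
2. B × E = 2 × 7 = 14, not 17  FAIL
3. C=3, B=2, F=9; 1 of them equals 3  OK
4. E + F = 7 + 9 = 16, not 13  FAIL
5. A + C + E = -8 + 3 + 7 = 2, not 5  FAIL
6. C − A = 3 − (-8) = 11  OK

Violated: 1, 2, 4, 5.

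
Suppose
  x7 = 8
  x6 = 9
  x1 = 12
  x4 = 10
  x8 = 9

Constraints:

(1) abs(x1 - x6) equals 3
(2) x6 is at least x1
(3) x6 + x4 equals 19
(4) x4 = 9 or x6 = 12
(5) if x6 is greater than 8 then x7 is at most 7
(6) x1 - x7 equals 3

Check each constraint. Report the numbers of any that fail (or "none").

The assignment fails constraints 2, 4, 5, and 6.

(1) abs(12 - 9) = 3 — holds.
(2) x6 = 9, x1 = 12; 9 < 12 (want ≥) — fails.
(3) x6 + x4 = 9 + 10 = 19 — holds.
(4) x4 = 10 ≠ 9 and x6 = 9 ≠ 12; both disjuncts false — fails.
(5) x6 = 9 > 8, so we need x7 ≤ 7; but x7 = 8 > 7 — fails.
(6) x1 - x7 = 12 - 8 = 4, not 3 — fails.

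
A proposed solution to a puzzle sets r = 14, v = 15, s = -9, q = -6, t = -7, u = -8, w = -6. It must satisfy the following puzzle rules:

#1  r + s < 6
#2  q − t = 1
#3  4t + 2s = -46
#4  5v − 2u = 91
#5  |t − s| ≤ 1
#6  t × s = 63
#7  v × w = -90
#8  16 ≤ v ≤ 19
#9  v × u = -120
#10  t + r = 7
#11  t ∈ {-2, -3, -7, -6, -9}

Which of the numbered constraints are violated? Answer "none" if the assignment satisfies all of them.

#1 r + s = 14 + (-9) = 5; 5 < 6 — holds.
#2 q − t = -6 − (-7) = 1 — holds.
#3 4t + 2s = 4(-7) + 2(-9) = -46 — holds.
#4 5v − 2u = 5(15) − 2(-8) = 91 — holds.
#5 |-7 − (-9)| = 2; 2 > 1, exceeds bound 1 — does not hold.
#6 t × s = -7 × (-9) = 63 — holds.
#7 v × w = 15 × (-6) = -90 — holds.
#8 v = 15 is outside [16, 19] — does not hold.
#9 v × u = 15 × (-8) = -120 — holds.
#10 t + r = -7 + 14 = 7 — holds.
#11 t = -7 is in {-2, -3, -7, -6, -9} — holds.

No — constraints 5 and 8 are not satisfied.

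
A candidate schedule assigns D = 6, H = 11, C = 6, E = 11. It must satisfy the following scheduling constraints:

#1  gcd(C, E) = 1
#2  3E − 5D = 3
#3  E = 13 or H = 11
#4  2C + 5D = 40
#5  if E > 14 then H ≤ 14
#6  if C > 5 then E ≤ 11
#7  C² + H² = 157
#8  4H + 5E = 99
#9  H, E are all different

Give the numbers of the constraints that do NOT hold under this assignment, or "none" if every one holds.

Constraints 4, 9 are violated.

#1 gcd(6, 11) = 1 — holds.
#2 3E − 5D = 3(11) − 5(6) = 3 — holds.
#3 E = 11 ≠ 13, but H = 11 = 11 (second disjunct) — holds.
#4 2C + 5D = 2(6) + 5(6) = 42, not 40 — does not hold.
#5 E = 11, not > 14; antecedent false, conditional vacuously true — holds.
#6 C = 6 > 5, so we need E ≤ 11; E = 11 ≤ 11 — holds.
#7 C² + H² = 6² + 11² = 36 + 121 = 157 — holds.
#8 4H + 5E = 4(11) + 5(11) = 99 — holds.
#9 H = E = 11, not all different — does not hold.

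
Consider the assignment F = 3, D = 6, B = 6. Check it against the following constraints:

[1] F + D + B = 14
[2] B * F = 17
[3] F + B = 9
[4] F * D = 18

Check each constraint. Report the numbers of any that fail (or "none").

The assignment fails constraints 1, 2.

[1] F + D + B = 3 + 6 + 6 = 15, not 14 — fails.
[2] B * F = 6 * 3 = 18, not 17 — fails.
[3] F + B = 3 + 6 = 9 — holds.
[4] F * D = 3 * 6 = 18 — holds.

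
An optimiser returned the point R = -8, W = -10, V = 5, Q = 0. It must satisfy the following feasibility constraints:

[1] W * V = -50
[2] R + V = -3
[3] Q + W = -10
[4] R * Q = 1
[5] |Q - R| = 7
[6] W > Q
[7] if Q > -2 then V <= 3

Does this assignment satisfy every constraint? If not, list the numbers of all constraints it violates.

The assignment fails constraints 4, 5, 6, and 7.

[1] W * V = -10 * 5 = -50 — satisfied.
[2] R + V = -8 + 5 = -3 — satisfied.
[3] Q + W = 0 + (-10) = -10 — satisfied.
[4] R * Q = -8 * 0 = 0, not 1 — violated.
[5] |0 - (-8)| = 8, not 7 — violated.
[6] W = -10, Q = 0; -10 ≤ 0 (want >) — violated.
[7] Q = 0 > -2, so we need V ≤ 3; but V = 5 > 3 — violated.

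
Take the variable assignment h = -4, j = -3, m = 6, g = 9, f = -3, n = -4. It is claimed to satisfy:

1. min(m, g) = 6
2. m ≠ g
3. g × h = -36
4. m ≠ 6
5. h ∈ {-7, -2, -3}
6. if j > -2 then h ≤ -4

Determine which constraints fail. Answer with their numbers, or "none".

No — constraints 4, 5 are not satisfied.

1. min(6, 9) = 6 — holds.
2. m = 6, g = 9; distinct — holds.
3. g × h = 9 × (-4) = -36 — holds.
4. m = 6, but 6 is required to differ — fails.
5. h = -4 is not in {-7, -2, -3} — fails.
6. j = -3, not > -2; antecedent false, conditional vacuously true — holds.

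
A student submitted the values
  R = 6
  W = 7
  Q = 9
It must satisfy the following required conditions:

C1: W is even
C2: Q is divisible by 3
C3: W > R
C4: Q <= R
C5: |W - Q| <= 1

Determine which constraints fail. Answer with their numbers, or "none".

C1: W = 7 is odd — violated.
C2: 9 / 3 = 3, so 3 divides 9 — satisfied.
C3: W = 7, R = 6; 7 > 6 — satisfied.
C4: Q = 9, R = 6; 9 > 6 (want ≤) — violated.
C5: |7 - 9| = 2; 2 > 1, exceeds bound 1 — violated.

Violated: 1, 4, and 5.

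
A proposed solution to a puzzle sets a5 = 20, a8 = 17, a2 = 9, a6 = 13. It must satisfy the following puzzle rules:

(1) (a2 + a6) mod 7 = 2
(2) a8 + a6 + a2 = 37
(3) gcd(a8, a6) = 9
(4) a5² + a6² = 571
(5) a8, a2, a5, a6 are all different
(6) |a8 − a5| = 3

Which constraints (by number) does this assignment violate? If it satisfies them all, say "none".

No — constraints 1, 2, 3, and 4 are not satisfied.

(1) a2 + a6 = 22; 22 mod 7 = 1, not 2 — violated.
(2) a8 + a6 + a2 = 17 + 13 + 9 = 39, not 37 — violated.
(3) gcd(17, 13) = 1, not 9 — violated.
(4) a5² + a6² = 20² + 13² = 400 + 169 = 569, not 571 — violated.
(5) values 17, 9, 20, 13 are pairwise distinct — satisfied.
(6) |17 − 20| = 3 — satisfied.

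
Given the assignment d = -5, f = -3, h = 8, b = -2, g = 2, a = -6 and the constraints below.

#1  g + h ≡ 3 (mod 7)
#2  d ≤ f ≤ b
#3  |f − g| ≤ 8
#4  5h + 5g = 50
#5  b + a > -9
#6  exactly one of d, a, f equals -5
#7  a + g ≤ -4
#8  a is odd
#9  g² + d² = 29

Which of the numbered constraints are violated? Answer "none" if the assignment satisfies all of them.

#1 g + h = 10; 10 mod 7 = 3  ✓
#2 values -5 ≤ -3 ≤ -2  ✓
#3 |-3 − 2| = 5; 5 ≤ 8  ✓
#4 5h + 5g = 5(8) + 5(2) = 50  ✓
#5 b + a = -2 + (-6) = -8; -8 > -9  ✓
#6 d=-5, a=-6, f=-3; 1 of them equals -5  ✓
#7 a + g = -6 + 2 = -4; -4 ≤ -4  ✓
#8 a = -6 is even  ✗
#9 g² + d² = 2² + (-5)² = 4 + 25 = 29  ✓

Violated: 8.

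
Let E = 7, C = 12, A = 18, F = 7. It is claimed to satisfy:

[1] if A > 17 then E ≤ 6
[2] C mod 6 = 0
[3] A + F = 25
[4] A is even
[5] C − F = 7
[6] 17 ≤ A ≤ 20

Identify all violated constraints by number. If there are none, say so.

Constraints 1 and 5 are violated.

[1] A = 18 > 17, so we need E ≤ 6; but E = 7 > 6  FAIL
[2] 12 mod 6 = 0  OK
[3] A + F = 18 + 7 = 25  OK
[4] A = 18 is even  OK
[5] C − F = 12 − 7 = 5, not 7  FAIL
[6] A = 18 lies in [17, 20]  OK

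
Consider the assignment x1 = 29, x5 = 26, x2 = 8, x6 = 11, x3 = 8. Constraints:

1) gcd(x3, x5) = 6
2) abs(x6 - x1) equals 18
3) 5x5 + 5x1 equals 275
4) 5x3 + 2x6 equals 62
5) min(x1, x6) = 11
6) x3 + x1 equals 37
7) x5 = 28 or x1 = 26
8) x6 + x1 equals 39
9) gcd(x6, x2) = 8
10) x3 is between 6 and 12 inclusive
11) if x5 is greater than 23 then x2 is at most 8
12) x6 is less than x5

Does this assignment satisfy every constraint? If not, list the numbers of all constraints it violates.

1) gcd(8, 26) = 2, not 6  ✗
2) abs(11 - 29) = 18  ✓
3) 5x5 + 5x1 = 5(26) + 5(29) = 275  ✓
4) 5x3 + 2x6 = 5(8) + 2(11) = 62  ✓
5) min(29, 11) = 11  ✓
6) x3 + x1 = 8 + 29 = 37  ✓
7) x5 = 26 ≠ 28 and x1 = 29 ≠ 26; both disjuncts false  ✗
8) x6 + x1 = 11 + 29 = 40, not 39  ✗
9) gcd(11, 8) = 1, not 8  ✗
10) x3 = 8 lies in [6, 12]  ✓
11) x5 = 26 > 23, so we need x2 ≤ 8; x2 = 8 ≤ 8  ✓
12) x6 = 11, x5 = 26; 11 < 26  ✓

The assignment fails constraints 1, 7, 8, and 9.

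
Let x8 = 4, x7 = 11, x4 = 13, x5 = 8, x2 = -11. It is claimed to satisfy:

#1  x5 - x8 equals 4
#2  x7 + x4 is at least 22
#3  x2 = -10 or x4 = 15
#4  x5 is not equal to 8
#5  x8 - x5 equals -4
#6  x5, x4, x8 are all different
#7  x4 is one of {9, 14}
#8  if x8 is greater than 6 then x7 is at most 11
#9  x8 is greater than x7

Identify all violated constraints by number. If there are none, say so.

Violated: 3, 4, 7, 9.

#1 x5 - x8 = 8 - 4 = 4 — holds.
#2 x7 + x4 = 11 + 13 = 24; 24 ≥ 22 — holds.
#3 x2 = -11 ≠ -10 and x4 = 13 ≠ 15; both disjuncts false — fails.
#4 x5 = 8, but 8 is required to differ — fails.
#5 x8 - x5 = 4 - 8 = -4 — holds.
#6 values 8, 13, 4 are pairwise distinct — holds.
#7 x4 = 13 is not in {9, 14} — fails.
#8 x8 = 4, not > 6; antecedent false, conditional vacuously true — holds.
#9 x8 = 4, x7 = 11; 4 ≤ 11 (want >) — fails.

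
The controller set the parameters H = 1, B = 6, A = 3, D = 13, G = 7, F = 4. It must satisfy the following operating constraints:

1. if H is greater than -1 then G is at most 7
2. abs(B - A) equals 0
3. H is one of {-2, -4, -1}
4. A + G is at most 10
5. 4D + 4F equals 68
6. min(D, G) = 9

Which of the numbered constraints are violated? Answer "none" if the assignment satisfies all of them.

Constraints 2, 3, 6 do not hold.

1. H = 1 > -1, so we need G ≤ 7; G = 7 ≤ 7  true
2. abs(6 - 3) = 3, not 0  false
3. H = 1 is not in {-2, -4, -1}  false
4. A + G = 3 + 7 = 10; 10 ≤ 10  true
5. 4D + 4F = 4(13) + 4(4) = 68  true
6. min(13, 7) = 7, not 9  false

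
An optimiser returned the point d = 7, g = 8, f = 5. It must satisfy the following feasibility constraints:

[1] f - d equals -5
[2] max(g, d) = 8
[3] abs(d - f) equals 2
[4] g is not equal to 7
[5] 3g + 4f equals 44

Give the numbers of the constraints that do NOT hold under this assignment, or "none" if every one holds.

Constraint 1 does not hold.

[1] f - d = 5 - 7 = -2, not -5  ✘
[2] max(8, 7) = 8  ✔
[3] abs(7 - 5) = 2  ✔
[4] g = 8, and 8 ≠ 7  ✔
[5] 3g + 4f = 3(8) + 4(5) = 44  ✔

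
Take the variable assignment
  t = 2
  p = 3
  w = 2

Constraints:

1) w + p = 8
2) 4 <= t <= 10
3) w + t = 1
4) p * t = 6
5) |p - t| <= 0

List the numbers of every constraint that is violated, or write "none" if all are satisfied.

1) w + p = 2 + 3 = 5, not 8 — fails.
2) t = 2 is outside [4, 10] — fails.
3) w + t = 2 + 2 = 4, not 1 — fails.
4) p * t = 3 * 2 = 6 — holds.
5) |3 - 2| = 1; 1 > 0, exceeds bound 0 — fails.

Violated: 1, 2, 3, and 5.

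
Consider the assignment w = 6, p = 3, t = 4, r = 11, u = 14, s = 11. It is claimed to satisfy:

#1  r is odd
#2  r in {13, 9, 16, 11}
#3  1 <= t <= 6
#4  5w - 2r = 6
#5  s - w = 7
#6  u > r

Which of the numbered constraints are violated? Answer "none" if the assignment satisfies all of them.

#1 r = 11 is odd — holds.
#2 r = 11 is in {13, 9, 16, 11} — holds.
#3 t = 4 lies in [1, 6] — holds.
#4 5w - 2r = 5(6) - 2(11) = 8, not 6 — fails.
#5 s - w = 11 - 6 = 5, not 7 — fails.
#6 u = 14, r = 11; 14 > 11 — holds.

No — constraints 4 and 5 are not satisfied.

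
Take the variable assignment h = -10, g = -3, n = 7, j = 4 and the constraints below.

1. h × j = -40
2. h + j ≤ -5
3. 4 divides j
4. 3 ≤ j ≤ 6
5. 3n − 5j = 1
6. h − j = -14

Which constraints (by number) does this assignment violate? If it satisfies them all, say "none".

The assignment satisfies every constraint.

1. h × j = -10 × 4 = -40  holds
2. h + j = -10 + 4 = -6; -6 ≤ -5  holds
3. 4 / 4 = 1, so 4 divides 4  holds
4. j = 4 lies in [3, 6]  holds
5. 3n − 5j = 3(7) − 5(4) = 1  holds
6. h − j = -10 − 4 = -14  holds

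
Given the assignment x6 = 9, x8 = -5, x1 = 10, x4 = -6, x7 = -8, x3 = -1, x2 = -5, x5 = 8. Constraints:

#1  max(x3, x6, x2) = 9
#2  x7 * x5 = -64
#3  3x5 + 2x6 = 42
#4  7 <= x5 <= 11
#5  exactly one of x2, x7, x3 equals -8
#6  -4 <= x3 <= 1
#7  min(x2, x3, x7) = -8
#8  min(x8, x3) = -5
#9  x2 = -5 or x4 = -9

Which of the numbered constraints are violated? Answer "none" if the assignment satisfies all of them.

No violations.

#1 max(-1, 9, -5) = 9  yes
#2 x7 * x5 = -8 * 8 = -64  yes
#3 3x5 + 2x6 = 3(8) + 2(9) = 42  yes
#4 x5 = 8 lies in [7, 11]  yes
#5 x2=-5, x7=-8, x3=-1; 1 of them equals -8  yes
#6 x3 = -1 lies in [-4, 1]  yes
#7 min(-5, -1, -8) = -8  yes
#8 min(-5, -1) = -5  yes
#9 x2 = -5 = -5 (first disjunct)  yes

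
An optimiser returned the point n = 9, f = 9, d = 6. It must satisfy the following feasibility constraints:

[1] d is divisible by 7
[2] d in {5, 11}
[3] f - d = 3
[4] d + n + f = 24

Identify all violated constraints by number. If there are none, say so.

The assignment fails constraints 1, 2.

[1] 6 = 7*0 + 6, so 7 does not divide 6  ✗
[2] d = 6 is not in {5, 11}  ✗
[3] f - d = 9 - 6 = 3  ✓
[4] d + n + f = 6 + 9 + 9 = 24  ✓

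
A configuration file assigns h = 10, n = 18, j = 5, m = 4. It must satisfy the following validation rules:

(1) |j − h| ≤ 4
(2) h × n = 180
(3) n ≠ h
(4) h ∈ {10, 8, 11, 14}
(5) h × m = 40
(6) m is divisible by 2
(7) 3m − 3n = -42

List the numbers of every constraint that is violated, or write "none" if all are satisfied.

No — constraint 1 is not satisfied.

(1) |5 − 10| = 5; 5 > 4, exceeds bound 4 — violated.
(2) h × n = 10 × 18 = 180 — satisfied.
(3) n = 18, h = 10; distinct — satisfied.
(4) h = 10 is in {10, 8, 11, 14} — satisfied.
(5) h × m = 10 × 4 = 40 — satisfied.
(6) 4 / 2 = 2, so 2 divides 4 — satisfied.
(7) 3m − 3n = 3(4) − 3(18) = -42 — satisfied.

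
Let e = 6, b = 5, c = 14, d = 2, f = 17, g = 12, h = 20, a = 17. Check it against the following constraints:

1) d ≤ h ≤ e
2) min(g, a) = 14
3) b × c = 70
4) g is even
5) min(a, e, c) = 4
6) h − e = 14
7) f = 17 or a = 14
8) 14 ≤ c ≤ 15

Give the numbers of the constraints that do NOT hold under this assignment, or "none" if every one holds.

1) values 2, 20, 6; h = 20 is not ≤ e = 6 — violated.
2) min(12, 17) = 12, not 14 — violated.
3) b × c = 5 × 14 = 70 — OK.
4) g = 12 is even — OK.
5) min(17, 6, 14) = 6, not 4 — violated.
6) h − e = 20 − 6 = 14 — OK.
7) f = 17 = 17 (first disjunct) — OK.
8) c = 14 lies in [14, 15] — OK.

Constraints 1, 2, and 5 are violated.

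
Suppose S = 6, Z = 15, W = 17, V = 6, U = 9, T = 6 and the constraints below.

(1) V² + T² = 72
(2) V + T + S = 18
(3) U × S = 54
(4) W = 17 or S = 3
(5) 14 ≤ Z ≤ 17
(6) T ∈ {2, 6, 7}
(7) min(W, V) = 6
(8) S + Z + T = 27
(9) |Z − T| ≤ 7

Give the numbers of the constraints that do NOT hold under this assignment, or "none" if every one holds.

(1) V² + T² = 6² + 6² = 36 + 36 = 72 — OK.
(2) V + T + S = 6 + 6 + 6 = 18 — OK.
(3) U × S = 9 × 6 = 54 — OK.
(4) W = 17 = 17 (first disjunct) — OK.
(5) Z = 15 lies in [14, 17] — OK.
(6) T = 6 is in {2, 6, 7} — OK.
(7) min(17, 6) = 6 — OK.
(8) S + Z + T = 6 + 15 + 6 = 27 — OK.
(9) |15 − 6| = 9; 9 > 7, exceeds bound 7 — violated.

The assignment fails constraint 9.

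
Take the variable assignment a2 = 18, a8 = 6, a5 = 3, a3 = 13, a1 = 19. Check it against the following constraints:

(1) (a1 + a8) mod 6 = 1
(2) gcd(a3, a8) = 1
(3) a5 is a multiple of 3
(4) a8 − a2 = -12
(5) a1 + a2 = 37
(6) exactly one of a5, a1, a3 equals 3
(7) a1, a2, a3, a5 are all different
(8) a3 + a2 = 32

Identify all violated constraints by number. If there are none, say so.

(1) a1 + a8 = 25; 25 mod 6 = 1 — holds.
(2) gcd(13, 6) = 1 — holds.
(3) 3 / 3 = 1, so 3 divides 3 — holds.
(4) a8 − a2 = 6 − 18 = -12 — holds.
(5) a1 + a2 = 19 + 18 = 37 — holds.
(6) a5=3, a1=19, a3=13; 1 of them equals 3 — holds.
(7) values 19, 18, 13, 3 are pairwise distinct — holds.
(8) a3 + a2 = 13 + 18 = 31, not 32 — fails.

Violated: 8.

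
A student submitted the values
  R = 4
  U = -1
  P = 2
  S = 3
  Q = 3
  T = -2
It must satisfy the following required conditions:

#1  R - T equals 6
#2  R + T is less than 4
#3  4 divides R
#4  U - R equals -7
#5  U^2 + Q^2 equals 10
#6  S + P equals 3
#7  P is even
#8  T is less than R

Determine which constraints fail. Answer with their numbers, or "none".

#1 R - T = 4 - (-2) = 6  yes
#2 R + T = 4 + (-2) = 2; 2 < 4  yes
#3 4 / 4 = 1, so 4 divides 4  yes
#4 U - R = -1 - 4 = -5, not -7  no
#5 U^2 + Q^2 = (-1)^2 + 3^2 = 1 + 9 = 10  yes
#6 S + P = 3 + 2 = 5, not 3  no
#7 P = 2 is even  yes
#8 T = -2, R = 4; -2 < 4  yes

The assignment fails constraints 4, 6.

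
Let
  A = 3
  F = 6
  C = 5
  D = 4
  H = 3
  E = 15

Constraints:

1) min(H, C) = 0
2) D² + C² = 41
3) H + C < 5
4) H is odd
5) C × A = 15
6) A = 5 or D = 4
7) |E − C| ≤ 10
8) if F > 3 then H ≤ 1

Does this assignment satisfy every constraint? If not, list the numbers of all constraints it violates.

1) min(3, 5) = 3, not 0  no
2) D² + C² = 4² + 5² = 16 + 25 = 41  yes
3) H + C = 3 + 5 = 8; 8 ≥ 5, bound 5 not met  no
4) H = 3 is odd  yes
5) C × A = 5 × 3 = 15  yes
6) A = 3 ≠ 5, but D = 4 = 4 (second disjunct)  yes
7) |15 − 5| = 10; 10 ≤ 10  yes
8) F = 6 > 3, so we need H ≤ 1; but H = 3 > 1  no

No — constraints 1, 3, 8 are not satisfied.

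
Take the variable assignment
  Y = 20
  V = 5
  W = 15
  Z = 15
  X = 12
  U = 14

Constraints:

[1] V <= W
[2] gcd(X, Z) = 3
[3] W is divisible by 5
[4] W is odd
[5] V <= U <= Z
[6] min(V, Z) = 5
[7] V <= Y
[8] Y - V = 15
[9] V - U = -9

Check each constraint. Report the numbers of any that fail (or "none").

[1] V = 5, W = 15; 5 ≤ 15  yes
[2] gcd(12, 15) = 3  yes
[3] 15 / 5 = 3, so 5 divides 15  yes
[4] W = 15 is odd  yes
[5] values 5 <= 14 <= 15  yes
[6] min(5, 15) = 5  yes
[7] V = 5, Y = 20; 5 ≤ 20  yes
[8] Y - V = 20 - 5 = 15  yes
[9] V - U = 5 - 14 = -9  yes

The assignment satisfies every constraint.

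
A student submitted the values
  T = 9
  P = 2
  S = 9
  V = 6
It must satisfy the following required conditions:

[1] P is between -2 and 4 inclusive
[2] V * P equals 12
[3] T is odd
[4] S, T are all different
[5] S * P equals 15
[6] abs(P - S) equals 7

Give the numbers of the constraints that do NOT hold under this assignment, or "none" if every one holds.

[1] P = 2 lies in [-2, 4]  ✔
[2] V * P = 6 * 2 = 12  ✔
[3] T = 9 is odd  ✔
[4] S = T = 9, not all different  ✘
[5] S * P = 9 * 2 = 18, not 15  ✘
[6] abs(2 - 9) = 7  ✔

Constraints 4 and 5 do not hold.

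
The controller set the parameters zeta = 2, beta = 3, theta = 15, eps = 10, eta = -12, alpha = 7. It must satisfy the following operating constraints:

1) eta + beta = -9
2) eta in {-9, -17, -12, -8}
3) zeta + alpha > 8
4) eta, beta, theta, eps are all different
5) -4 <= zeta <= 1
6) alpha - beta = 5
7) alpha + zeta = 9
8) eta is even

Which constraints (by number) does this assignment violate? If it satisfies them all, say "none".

Violated: 5, 6.

1) eta + beta = -12 + 3 = -9  holds
2) eta = -12 is in {-9, -17, -12, -8}  holds
3) zeta + alpha = 2 + 7 = 9; 9 > 8  holds
4) values -12, 3, 15, 10 are pairwise distinct  holds
5) zeta = 2 is outside [-4, 1]  fails
6) alpha - beta = 7 - 3 = 4, not 5  fails
7) alpha + zeta = 7 + 2 = 9  holds
8) eta = -12 is even  holds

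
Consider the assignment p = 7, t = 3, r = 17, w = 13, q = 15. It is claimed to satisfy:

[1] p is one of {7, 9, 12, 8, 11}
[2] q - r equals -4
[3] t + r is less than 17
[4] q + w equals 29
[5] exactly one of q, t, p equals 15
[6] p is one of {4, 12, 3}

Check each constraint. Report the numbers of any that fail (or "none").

Violated: 2, 3, 4, 6.

[1] p = 7 is in {7, 9, 12, 8, 11} — holds.
[2] q - r = 15 - 17 = -2, not -4 — does not hold.
[3] t + r = 3 + 17 = 20; 20 ≥ 17, bound 17 not met — does not hold.
[4] q + w = 15 + 13 = 28, not 29 — does not hold.
[5] q=15, t=3, p=7; 1 of them equals 15 — holds.
[6] p = 7 is not in {4, 12, 3} — does not hold.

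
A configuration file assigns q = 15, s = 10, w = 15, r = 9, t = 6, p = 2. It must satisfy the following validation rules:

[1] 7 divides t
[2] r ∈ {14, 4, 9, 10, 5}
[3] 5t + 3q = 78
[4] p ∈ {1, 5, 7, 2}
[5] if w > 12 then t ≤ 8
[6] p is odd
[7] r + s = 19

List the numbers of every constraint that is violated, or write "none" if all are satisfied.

Constraints 1, 3, 6 are violated.

[1] 6 = 7×0 + 6, so 7 does not divide 6 — violated.
[2] r = 9 is in {14, 4, 9, 10, 5} — satisfied.
[3] 5t + 3q = 5(6) + 3(15) = 75, not 78 — violated.
[4] p = 2 is in {1, 5, 7, 2} — satisfied.
[5] w = 15 > 12, so we need t ≤ 8; t = 6 ≤ 8 — satisfied.
[6] p = 2 is even — violated.
[7] r + s = 9 + 10 = 19 — satisfied.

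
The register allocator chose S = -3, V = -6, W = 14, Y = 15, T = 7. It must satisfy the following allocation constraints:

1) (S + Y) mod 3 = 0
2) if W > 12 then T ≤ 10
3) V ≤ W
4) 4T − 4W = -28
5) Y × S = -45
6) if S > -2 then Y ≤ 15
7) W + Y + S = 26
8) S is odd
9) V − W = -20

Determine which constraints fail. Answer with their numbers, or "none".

1) S + Y = 12; 12 mod 3 = 0  true
2) W = 14 > 12, so we need T ≤ 10; T = 7 ≤ 10  true
3) V = -6, W = 14; -6 ≤ 14  true
4) 4T − 4W = 4(7) − 4(14) = -28  true
5) Y × S = 15 × (-3) = -45  true
6) S = -3, not > -2; antecedent false, conditional vacuously true  true
7) W + Y + S = 14 + 15 + (-3) = 26  true
8) S = -3 is odd  true
9) V − W = -6 − 14 = -20  true

All constraints are satisfied.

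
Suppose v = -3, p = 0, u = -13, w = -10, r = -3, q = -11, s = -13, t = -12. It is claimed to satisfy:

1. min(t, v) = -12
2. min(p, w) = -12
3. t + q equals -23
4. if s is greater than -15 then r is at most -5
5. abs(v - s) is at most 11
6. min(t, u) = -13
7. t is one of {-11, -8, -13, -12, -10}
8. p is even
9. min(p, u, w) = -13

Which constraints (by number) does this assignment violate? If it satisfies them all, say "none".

Violated: 2, 4.

1. min(-12, -3) = -12 — OK.
2. min(0, -10) = -10, not -12 — violated.
3. t + q = -12 + (-11) = -23 — OK.
4. s = -13 > -15, so we need r ≤ -5; but r = -3 > -5 — violated.
5. abs(-3 - (-13)) = 10; 10 ≤ 11 — OK.
6. min(-12, -13) = -13 — OK.
7. t = -12 is in {-11, -8, -13, -12, -10} — OK.
8. p = 0 is even — OK.
9. min(0, -13, -10) = -13 — OK.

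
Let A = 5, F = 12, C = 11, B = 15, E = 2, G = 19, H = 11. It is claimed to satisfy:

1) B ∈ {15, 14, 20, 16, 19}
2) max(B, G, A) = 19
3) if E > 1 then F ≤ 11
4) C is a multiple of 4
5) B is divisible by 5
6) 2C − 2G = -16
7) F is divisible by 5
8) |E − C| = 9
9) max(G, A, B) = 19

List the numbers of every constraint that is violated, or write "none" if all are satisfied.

1) B = 15 is in {15, 14, 20, 16, 19} — OK.
2) max(15, 19, 5) = 19 — OK.
3) E = 2 > 1, so we need F ≤ 11; but F = 12 > 11 — violated.
4) 11 = 4×2 + 3, so 4 does not divide 11 — violated.
5) 15 / 5 = 3, so 5 divides 15 — OK.
6) 2C − 2G = 2(11) − 2(19) = -16 — OK.
7) 12 = 5×2 + 2, so 5 does not divide 12 — violated.
8) |2 − 11| = 9 — OK.
9) max(19, 5, 15) = 19 — OK.

Violated: 3, 4, and 7.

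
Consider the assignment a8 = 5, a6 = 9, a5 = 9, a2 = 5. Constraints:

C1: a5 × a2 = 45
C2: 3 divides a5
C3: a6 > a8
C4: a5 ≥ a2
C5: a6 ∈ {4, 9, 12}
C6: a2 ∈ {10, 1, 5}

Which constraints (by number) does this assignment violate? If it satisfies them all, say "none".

The assignment satisfies every constraint.

C1: a5 × a2 = 9 × 5 = 45 — holds.
C2: 9 / 3 = 3, so 3 divides 9 — holds.
C3: a6 = 9, a8 = 5; 9 > 5 — holds.
C4: a5 = 9, a2 = 5; 9 ≥ 5 — holds.
C5: a6 = 9 is in {4, 9, 12} — holds.
C6: a2 = 5 is in {10, 1, 5} — holds.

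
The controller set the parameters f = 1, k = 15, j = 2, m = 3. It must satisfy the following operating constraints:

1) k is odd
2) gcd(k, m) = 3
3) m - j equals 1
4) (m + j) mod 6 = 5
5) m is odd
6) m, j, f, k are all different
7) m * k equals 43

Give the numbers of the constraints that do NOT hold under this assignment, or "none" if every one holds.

1) k = 15 is odd — satisfied.
2) gcd(15, 3) = 3 — satisfied.
3) m - j = 3 - 2 = 1 — satisfied.
4) m + j = 5; 5 mod 6 = 5 — satisfied.
5) m = 3 is odd — satisfied.
6) values 3, 2, 1, 15 are pairwise distinct — satisfied.
7) m * k = 3 * 15 = 45, not 43 — violated.

No — constraint 7 is not satisfied.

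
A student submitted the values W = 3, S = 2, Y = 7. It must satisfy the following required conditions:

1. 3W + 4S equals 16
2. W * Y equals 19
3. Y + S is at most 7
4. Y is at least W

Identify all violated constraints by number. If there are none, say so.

Constraints 1, 2, 3 are violated.

1. 3W + 4S = 3(3) + 4(2) = 17, not 16  ✘
2. W * Y = 3 * 7 = 21, not 19  ✘
3. Y + S = 7 + 2 = 9; 9 > 7, bound 7 not met  ✘
4. Y = 7, W = 3; 7 ≥ 3  ✔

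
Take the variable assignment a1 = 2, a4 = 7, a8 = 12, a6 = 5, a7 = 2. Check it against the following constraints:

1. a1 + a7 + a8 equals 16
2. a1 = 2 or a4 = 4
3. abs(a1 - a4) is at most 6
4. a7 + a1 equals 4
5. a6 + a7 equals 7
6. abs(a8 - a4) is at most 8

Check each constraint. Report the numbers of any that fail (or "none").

Yes — all constraints hold.

1. a1 + a7 + a8 = 2 + 2 + 12 = 16 — OK.
2. a1 = 2 = 2 (first disjunct) — OK.
3. abs(2 - 7) = 5; 5 ≤ 6 — OK.
4. a7 + a1 = 2 + 2 = 4 — OK.
5. a6 + a7 = 5 + 2 = 7 — OK.
6. abs(12 - 7) = 5; 5 ≤ 8 — OK.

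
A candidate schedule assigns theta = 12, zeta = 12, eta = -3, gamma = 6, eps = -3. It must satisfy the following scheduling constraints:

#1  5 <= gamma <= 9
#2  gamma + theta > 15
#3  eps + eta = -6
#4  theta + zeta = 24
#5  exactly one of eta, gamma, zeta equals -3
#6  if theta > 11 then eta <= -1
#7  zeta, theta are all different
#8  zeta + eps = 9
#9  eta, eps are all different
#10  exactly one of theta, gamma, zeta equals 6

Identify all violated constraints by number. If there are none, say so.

The assignment fails constraints 7, 9.

#1 gamma = 6 lies in [5, 9] — holds.
#2 gamma + theta = 6 + 12 = 18; 18 > 15 — holds.
#3 eps + eta = -3 + (-3) = -6 — holds.
#4 theta + zeta = 12 + 12 = 24 — holds.
#5 eta=-3, gamma=6, zeta=12; 1 of them equals -3 — holds.
#6 theta = 12 > 11, so we need eta ≤ -1; eta = -3 ≤ -1 — holds.
#7 zeta = theta = 12, not all different — fails.
#8 zeta + eps = 12 + (-3) = 9 — holds.
#9 eta = eps = -3, not all different — fails.
#10 theta=12, gamma=6, zeta=12; 1 of them equals 6 — holds.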